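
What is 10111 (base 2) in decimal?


10111 in decimal = 23

23


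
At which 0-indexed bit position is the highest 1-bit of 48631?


0b1011110111110111. Highest set bit at position 15

15


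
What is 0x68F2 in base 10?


68F2 hex = 26866 decimal

26866


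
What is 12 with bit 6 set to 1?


12 | (1 << 6) = 12 | 64 = 76

76


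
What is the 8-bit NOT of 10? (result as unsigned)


~0b1010 = 0b11110101 = 245 (8-bit unsigned)

245


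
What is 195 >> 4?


0b11000011 >> 4 = 0b1100 = 12

12


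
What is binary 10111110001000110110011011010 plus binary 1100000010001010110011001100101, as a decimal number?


10111110001000110110011011010 + 1100000010001010110011001100101 = 1111000000010011101001100111111 = 2013909823

2013909823


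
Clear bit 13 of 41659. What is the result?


41659 & ~(1 << 13) = 33467

33467


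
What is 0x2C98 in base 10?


2C98 hex = 11416 decimal

11416


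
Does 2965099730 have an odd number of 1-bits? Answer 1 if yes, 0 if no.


0b10110000101110111101010011010010 has 17 ones => parity 1

1


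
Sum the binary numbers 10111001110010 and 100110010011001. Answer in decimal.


10111001110010 + 100110010011001 = 111101100001011 = 31499

31499


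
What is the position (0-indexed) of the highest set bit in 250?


0b11111010. Highest set bit at position 7

7


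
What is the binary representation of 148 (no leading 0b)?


148 = 10010100 in binary

10010100


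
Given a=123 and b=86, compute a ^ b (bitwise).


123 ^ 86 = 45

45


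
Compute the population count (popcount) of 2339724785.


0b10001011011101010101110111110001 has 19 set bits

19


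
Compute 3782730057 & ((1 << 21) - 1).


3782730057 & 2097151 = 1565001

1565001


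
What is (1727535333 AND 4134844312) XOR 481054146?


Step 1: 1727535333 & 4134844312 = 1718620288
Step 2: 1718620288 ^ 481054146 = 2061262146

2061262146


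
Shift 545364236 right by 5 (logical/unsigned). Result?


0b100000100000011001100100001100 >> 5 = 0b1000001000000110011001000 = 17042632

17042632


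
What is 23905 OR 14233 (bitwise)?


0b101110101100001 | 0b11011110011001 = 0b111111111111001 = 32761

32761


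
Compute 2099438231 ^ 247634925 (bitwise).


0b1111101001000101110001010010111 ^ 0b1110110000101001101111101101 = 0b1110011111000000111100101111010 = 1944091002

1944091002


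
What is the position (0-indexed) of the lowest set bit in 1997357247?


0b1110111000011010100000010111111. Lowest set bit at position 0

0


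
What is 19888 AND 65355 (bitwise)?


0b100110110110000 & 0b1111111101001011 = 0b100110100000000 = 19712

19712


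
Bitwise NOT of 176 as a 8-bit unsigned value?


~0b10110000 = 0b1001111 = 79 (8-bit unsigned)

79


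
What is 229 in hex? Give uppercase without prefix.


229 = E5 hex

E5


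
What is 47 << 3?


0b101111 << 3 = 0b101111000 = 376

376


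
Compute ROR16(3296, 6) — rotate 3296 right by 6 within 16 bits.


Rotate 0b110011100000 right by 6 (16-bit) = 0b1000000000110011 = 32819

32819


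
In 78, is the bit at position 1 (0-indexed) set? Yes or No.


0b1001110, bit 1 = 1. Yes

Yes


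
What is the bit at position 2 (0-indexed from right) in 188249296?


0b1011001110000111010011010000, position 2 = 0

0


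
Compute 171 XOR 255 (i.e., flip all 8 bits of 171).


171 ^ 255 = 84

84


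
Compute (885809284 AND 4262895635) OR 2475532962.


Step 1: 885809284 & 4262895635 = 872685568
Step 2: 872685568 | 2475532962 = 3079512738

3079512738


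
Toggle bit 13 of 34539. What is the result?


34539 ^ (1 << 13) = 34539 ^ 8192 = 42731

42731


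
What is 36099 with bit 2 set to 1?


36099 | (1 << 2) = 36099 | 4 = 36103

36103


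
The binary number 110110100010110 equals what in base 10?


110110100010110 in decimal = 27926

27926


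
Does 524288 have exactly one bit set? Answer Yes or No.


0b10000000000000000000. Only one bit set => Yes

Yes


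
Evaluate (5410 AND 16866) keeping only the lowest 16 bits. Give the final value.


Step 1: 5410 & 16866 = 290
Step 2: 290 & 65535 = 290

290


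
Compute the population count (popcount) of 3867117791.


0b11100110011111111000100011011111 has 21 set bits

21


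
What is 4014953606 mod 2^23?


4014953606 & 8388607 = 5198982

5198982


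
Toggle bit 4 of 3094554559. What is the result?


3094554559 ^ (1 << 4) = 3094554559 ^ 16 = 3094554543

3094554543


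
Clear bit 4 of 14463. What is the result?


14463 & ~(1 << 4) = 14447

14447


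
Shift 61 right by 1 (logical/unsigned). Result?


0b111101 >> 1 = 0b11110 = 30

30


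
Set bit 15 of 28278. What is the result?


28278 | (1 << 15) = 28278 | 32768 = 61046

61046


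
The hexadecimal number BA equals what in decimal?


BA hex = 186 decimal

186


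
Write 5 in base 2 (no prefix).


5 = 101 in binary

101


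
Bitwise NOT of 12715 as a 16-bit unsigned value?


~0b11000110101011 = 0b1100111001010100 = 52820 (16-bit unsigned)

52820


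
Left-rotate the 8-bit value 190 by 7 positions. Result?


Rotate 0b10111110 left by 7 (8-bit) = 0b1011111 = 95

95


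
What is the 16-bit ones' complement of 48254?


48254 ^ 65535 = 17281

17281


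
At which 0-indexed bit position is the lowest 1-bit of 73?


0b1001001. Lowest set bit at position 0

0


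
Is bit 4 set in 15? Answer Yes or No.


0b1111, bit 4 = 0. No

No


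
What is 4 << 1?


0b100 << 1 = 0b1000 = 8

8


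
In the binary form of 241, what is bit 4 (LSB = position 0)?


0b11110001, position 4 = 1

1


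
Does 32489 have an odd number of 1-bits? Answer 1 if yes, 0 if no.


0b111111011101001 has 11 ones => parity 1

1


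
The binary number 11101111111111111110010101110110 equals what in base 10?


11101111111111111110010101110110 in decimal = 4026525046

4026525046


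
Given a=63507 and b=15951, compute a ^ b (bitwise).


63507 ^ 15951 = 50780

50780


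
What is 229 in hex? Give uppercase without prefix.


229 = E5 hex

E5


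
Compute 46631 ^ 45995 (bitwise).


0b1011011000100111 ^ 0b1011001110101011 = 0b10110001100 = 1420

1420


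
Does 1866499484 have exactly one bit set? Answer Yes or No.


0b1101111010000001000010110011100. Multiple bits set => No

No


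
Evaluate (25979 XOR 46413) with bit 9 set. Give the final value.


Step 1: 25979 ^ 46413 = 53302
Step 2: 53302 | (1 << 9) = 53302 | 512 = 53814

53814


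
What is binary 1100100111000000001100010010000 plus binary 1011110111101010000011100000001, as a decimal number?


1100100111000000001100010010000 + 1011110111101010000011100000001 = 11000011110101010001111110010001 = 3285524369

3285524369


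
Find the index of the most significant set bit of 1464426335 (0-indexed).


0b1010111010010010101111101011111. Highest set bit at position 30

30


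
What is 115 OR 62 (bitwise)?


0b1110011 | 0b111110 = 0b1111111 = 127

127


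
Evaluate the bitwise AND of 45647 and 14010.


0b1011001001001111 & 0b11011010111010 = 0b11001000001010 = 12810

12810


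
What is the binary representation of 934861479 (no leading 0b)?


934861479 = 110111101110001101101010100111 in binary

110111101110001101101010100111


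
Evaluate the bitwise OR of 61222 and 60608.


0b1110111100100110 | 0b1110110011000000 = 0b1110111111100110 = 61414

61414


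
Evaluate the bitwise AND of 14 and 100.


0b1110 & 0b1100100 = 0b100 = 4

4


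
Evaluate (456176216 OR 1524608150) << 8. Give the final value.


Step 1: 456176216 | 1524608150 = 1543487198
Step 2: 1543487198 << 8 = 395132722688

395132722688


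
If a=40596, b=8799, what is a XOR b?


40596 ^ 8799 = 48331

48331


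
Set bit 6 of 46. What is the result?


46 | (1 << 6) = 46 | 64 = 110

110


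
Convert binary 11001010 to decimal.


11001010 in decimal = 202

202


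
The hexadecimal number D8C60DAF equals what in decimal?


D8C60DAF hex = 3636858287 decimal

3636858287


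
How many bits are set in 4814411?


0b10010010111011001001011 has 12 set bits

12


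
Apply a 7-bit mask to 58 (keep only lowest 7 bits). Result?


58 & 127 = 58

58


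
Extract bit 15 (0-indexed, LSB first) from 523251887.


0b11111001100000011000010101111, position 15 = 0

0


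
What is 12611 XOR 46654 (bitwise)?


0b11000101000011 ^ 0b1011011000111110 = 0b1000011101111101 = 34685

34685


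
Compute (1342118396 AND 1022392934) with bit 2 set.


Step 1: 1342118396 & 1022392934 = 217061476
Step 2: 217061476 | (1 << 2) = 217061476 | 4 = 217061476

217061476


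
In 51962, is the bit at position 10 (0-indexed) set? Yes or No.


0b1100101011111010, bit 10 = 0. No

No


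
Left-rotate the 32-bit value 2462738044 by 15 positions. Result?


Rotate 0b10010010110010100110011001111100 left by 15 (32-bit) = 0b110011001111100100100101100101 = 859720037

859720037


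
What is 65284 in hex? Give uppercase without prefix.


65284 = FF04 hex

FF04


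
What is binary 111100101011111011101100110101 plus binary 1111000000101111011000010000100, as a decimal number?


111100101011111011101100110101 + 1111000000101111011000010000100 = 10110100110001110110101110111001 = 3032968121

3032968121


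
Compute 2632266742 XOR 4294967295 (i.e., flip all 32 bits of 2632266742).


2632266742 ^ 4294967295 = 1662700553

1662700553


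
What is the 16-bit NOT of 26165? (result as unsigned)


~0b110011000110101 = 0b1001100111001010 = 39370 (16-bit unsigned)

39370


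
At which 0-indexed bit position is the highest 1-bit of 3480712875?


0b11001111011101110111011010101011. Highest set bit at position 31

31


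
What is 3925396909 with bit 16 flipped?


3925396909 ^ (1 << 16) = 3925396909 ^ 65536 = 3925462445

3925462445


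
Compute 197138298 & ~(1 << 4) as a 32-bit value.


197138298 & ~(1 << 4) = 197138282

197138282


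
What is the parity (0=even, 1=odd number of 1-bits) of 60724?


0b1110110100110100 has 9 ones => parity 1

1


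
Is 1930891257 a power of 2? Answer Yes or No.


0b1110011000101110000111111111001. Multiple bits set => No

No


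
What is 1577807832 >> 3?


0b1011110000010110110111111011000 >> 3 = 0b1011110000010110110111111011 = 197225979

197225979


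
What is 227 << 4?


0b11100011 << 4 = 0b111000110000 = 3632

3632


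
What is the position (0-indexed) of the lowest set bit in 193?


0b11000001. Lowest set bit at position 0

0


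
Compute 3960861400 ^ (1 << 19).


3960861400 ^ (1 << 19) = 3960861400 ^ 524288 = 3961385688

3961385688


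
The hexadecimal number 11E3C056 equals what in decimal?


11E3C056 hex = 300138582 decimal

300138582


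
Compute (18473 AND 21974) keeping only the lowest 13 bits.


Step 1: 18473 & 21974 = 16384
Step 2: 16384 & 8191 = 0

0


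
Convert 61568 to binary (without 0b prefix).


61568 = 1111000010000000 in binary

1111000010000000


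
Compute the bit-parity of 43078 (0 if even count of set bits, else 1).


0b1010100001000110 has 6 ones => parity 0

0


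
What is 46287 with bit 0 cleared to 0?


46287 & ~(1 << 0) = 46286

46286


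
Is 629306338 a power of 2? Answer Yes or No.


0b100101100000100111001111100010. Multiple bits set => No

No


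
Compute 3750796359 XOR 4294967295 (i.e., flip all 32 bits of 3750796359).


3750796359 ^ 4294967295 = 544170936

544170936


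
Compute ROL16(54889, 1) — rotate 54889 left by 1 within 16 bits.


Rotate 0b1101011001101001 left by 1 (16-bit) = 0b1010110011010011 = 44243

44243


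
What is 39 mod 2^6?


39 & 63 = 39

39


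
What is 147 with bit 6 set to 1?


147 | (1 << 6) = 147 | 64 = 211

211


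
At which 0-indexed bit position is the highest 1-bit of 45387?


0b1011000101001011. Highest set bit at position 15

15


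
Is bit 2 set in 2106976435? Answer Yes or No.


0b1111101100101011110100010110011, bit 2 = 0. No

No


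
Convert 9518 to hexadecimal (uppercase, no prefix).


9518 = 252E hex

252E


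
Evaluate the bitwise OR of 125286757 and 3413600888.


0b111011101111011100101100101 | 0b11001011011101110110101001111000 = 0b11001111011101111111101101111101 = 3480746877

3480746877


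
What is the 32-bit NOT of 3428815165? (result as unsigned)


~0b11001100010111111001000100111101 = 0b110011101000000110111011000010 = 866152130 (32-bit unsigned)

866152130


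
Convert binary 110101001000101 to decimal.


110101001000101 in decimal = 27205

27205


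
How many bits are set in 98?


0b1100010 has 3 set bits

3


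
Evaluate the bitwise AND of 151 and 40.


0b10010111 & 0b101000 = 0b0 = 0

0


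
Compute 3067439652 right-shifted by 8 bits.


0b10110110110101010110101000100100 >> 8 = 0b101101101101010101101010 = 11982186

11982186


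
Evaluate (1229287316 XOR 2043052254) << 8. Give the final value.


Step 1: 1229287316 ^ 2043052254 = 813952842
Step 2: 813952842 << 8 = 208371927552

208371927552


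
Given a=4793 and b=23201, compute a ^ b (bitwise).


4793 ^ 23201 = 18456

18456


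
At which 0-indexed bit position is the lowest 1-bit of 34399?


0b1000011001011111. Lowest set bit at position 0

0


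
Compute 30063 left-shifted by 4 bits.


0b111010101101111 << 4 = 0b1110101011011110000 = 481008

481008


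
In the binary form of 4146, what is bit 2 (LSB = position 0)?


0b1000000110010, position 2 = 0

0


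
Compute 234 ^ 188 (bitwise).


0b11101010 ^ 0b10111100 = 0b1010110 = 86

86


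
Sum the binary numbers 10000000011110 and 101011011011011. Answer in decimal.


10000000011110 + 101011011011011 = 111011011111001 = 30457

30457


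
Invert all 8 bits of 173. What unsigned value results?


173 ^ 255 = 82

82


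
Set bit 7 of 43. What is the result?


43 | (1 << 7) = 43 | 128 = 171

171


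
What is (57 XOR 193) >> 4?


Step 1: 57 ^ 193 = 248
Step 2: 248 >> 4 = 15

15


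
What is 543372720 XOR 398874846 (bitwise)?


0b100000011000110011010110110000 ^ 0b10111110001100101100011011110 = 0b110111101001010110110101101110 = 933588334

933588334


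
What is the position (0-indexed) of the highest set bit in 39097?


0b1001100010111001. Highest set bit at position 15

15


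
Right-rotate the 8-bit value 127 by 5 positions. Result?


Rotate 0b1111111 right by 5 (8-bit) = 0b11111011 = 251

251


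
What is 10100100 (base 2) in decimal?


10100100 in decimal = 164

164


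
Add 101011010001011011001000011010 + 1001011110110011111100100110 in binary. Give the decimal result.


101011010001011011001000011010 + 1001011110110011111100100110 = 110100110000001111000101000000 = 885059904

885059904


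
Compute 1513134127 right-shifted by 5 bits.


0b1011010001100001001100000101111 >> 5 = 0b10110100011000010011000001 = 47285441

47285441


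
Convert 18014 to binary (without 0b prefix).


18014 = 100011001011110 in binary

100011001011110


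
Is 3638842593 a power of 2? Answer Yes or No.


0b11011000111001000101010011100001. Multiple bits set => No

No


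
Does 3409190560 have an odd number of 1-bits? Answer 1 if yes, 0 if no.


0b11001011001101000001111010100000 has 14 ones => parity 0

0


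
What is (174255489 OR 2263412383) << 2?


Step 1: 174255489 | 2263412383 = 2397761439
Step 2: 2397761439 << 2 = 9591045756

9591045756


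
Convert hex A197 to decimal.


A197 hex = 41367 decimal

41367


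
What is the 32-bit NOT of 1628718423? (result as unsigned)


~0b1100001000101000100010101010111 = 0b10011110111010111011101010101000 = 2666248872 (32-bit unsigned)

2666248872


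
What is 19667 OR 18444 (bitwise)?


0b100110011010011 | 0b100100000001100 = 0b100110011011111 = 19679

19679


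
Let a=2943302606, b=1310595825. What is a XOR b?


2943302606 ^ 1310595825 = 3782287679

3782287679


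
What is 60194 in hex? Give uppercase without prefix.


60194 = EB22 hex

EB22


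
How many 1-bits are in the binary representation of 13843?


0b11011000010011 has 7 set bits

7


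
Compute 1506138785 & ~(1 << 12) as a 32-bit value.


1506138785 & ~(1 << 12) = 1506134689

1506134689


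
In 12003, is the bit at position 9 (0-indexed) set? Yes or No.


0b10111011100011, bit 9 = 1. Yes

Yes


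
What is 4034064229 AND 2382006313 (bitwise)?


0b11110000011100101110111101100101 & 0b10001101111110101000100000101001 = 0b10000000011100101000100000100001 = 2154989601

2154989601


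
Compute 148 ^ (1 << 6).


148 ^ (1 << 6) = 148 ^ 64 = 212

212


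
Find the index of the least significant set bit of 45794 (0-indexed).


0b1011001011100010. Lowest set bit at position 1

1


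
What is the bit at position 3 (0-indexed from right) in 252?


0b11111100, position 3 = 1

1


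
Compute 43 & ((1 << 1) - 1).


43 & 1 = 1

1


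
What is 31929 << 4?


0b111110010111001 << 4 = 0b1111100101110010000 = 510864

510864


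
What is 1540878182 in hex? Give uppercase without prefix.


1540878182 = 5BD7EF66 hex

5BD7EF66


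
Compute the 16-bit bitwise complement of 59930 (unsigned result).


~0b1110101000011010 = 0b1010111100101 = 5605 (16-bit unsigned)

5605


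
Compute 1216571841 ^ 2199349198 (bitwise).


0b1001000100000110110100111000001 ^ 0b10000011000101110110011111001110 = 0b11001011100101000000111000001111 = 3415477775

3415477775


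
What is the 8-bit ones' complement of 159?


159 ^ 255 = 96

96


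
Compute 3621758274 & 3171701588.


0b11010111110111111010010101000010 & 0b10111101000011000101001101010100 = 0b10010101000011000000000101000000 = 2500591936

2500591936


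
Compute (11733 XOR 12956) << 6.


Step 1: 11733 ^ 12956 = 8009
Step 2: 8009 << 6 = 512576

512576


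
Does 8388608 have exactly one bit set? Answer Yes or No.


0b100000000000000000000000. Only one bit set => Yes

Yes


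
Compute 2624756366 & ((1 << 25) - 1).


2624756366 & 33554431 = 7510670

7510670


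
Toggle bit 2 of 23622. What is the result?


23622 ^ (1 << 2) = 23622 ^ 4 = 23618

23618


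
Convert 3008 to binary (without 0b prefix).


3008 = 101111000000 in binary

101111000000


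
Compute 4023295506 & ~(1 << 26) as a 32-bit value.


4023295506 & ~(1 << 26) = 3956186642

3956186642


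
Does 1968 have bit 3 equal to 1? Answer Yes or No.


0b11110110000, bit 3 = 0. No

No


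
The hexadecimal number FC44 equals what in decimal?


FC44 hex = 64580 decimal

64580


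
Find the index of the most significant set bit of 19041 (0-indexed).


0b100101001100001. Highest set bit at position 14

14


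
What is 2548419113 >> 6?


0b10010111111001011100101000101001 >> 6 = 0b10010111111001011100101000 = 39819048

39819048


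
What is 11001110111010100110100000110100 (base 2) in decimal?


11001110111010100110100000110100 in decimal = 3471468596

3471468596


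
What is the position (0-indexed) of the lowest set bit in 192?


0b11000000. Lowest set bit at position 6

6


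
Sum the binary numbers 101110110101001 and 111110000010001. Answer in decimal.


101110110101001 + 111110000010001 = 1101100110111010 = 55738

55738


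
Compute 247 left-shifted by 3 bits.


0b11110111 << 3 = 0b11110111000 = 1976

1976


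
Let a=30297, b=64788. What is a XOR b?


30297 ^ 64788 = 35661

35661


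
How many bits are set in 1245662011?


0b1001010001111110100101100111011 has 18 set bits

18


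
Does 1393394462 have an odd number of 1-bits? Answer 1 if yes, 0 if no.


0b1010011000011011000001100011110 has 14 ones => parity 0

0


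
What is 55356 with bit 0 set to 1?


55356 | (1 << 0) = 55356 | 1 = 55357

55357


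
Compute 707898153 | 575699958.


0b101010001100011010101100101001 | 0b100010010100000111101111110110 = 0b101010011100011111101111111111 = 712113151

712113151


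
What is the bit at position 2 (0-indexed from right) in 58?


0b111010, position 2 = 0

0


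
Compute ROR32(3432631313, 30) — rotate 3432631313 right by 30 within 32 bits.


Rotate 0b11001100100110011100110000010001 right by 30 (32-bit) = 0b110010011001110011000001000111 = 845623367

845623367


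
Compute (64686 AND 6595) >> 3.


Step 1: 64686 & 6595 = 6274
Step 2: 6274 >> 3 = 784

784


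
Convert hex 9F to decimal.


9F hex = 159 decimal

159


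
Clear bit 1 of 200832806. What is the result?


200832806 & ~(1 << 1) = 200832804

200832804


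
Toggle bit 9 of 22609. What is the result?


22609 ^ (1 << 9) = 22609 ^ 512 = 23121

23121


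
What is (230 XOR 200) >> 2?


Step 1: 230 ^ 200 = 46
Step 2: 46 >> 2 = 11

11


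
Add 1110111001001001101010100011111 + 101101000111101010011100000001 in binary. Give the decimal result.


1110111001001001101010100011111 + 101101000111101010011100000001 = 10100100010000110111110000100000 = 2755886112

2755886112


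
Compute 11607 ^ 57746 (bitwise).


0b10110101010111 ^ 0b1110000110010010 = 0b1100110011000101 = 52421

52421


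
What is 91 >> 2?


0b1011011 >> 2 = 0b10110 = 22

22


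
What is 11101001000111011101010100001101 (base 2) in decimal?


11101001000111011101010100001101 in decimal = 3911046413

3911046413


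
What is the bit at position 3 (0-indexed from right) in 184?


0b10111000, position 3 = 1

1


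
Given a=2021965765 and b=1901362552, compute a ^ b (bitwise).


2021965765 ^ 1901362552 = 164676285

164676285


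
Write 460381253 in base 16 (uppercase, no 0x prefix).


460381253 = 1B70DC45 hex

1B70DC45


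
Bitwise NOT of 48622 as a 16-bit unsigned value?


~0b1011110111101110 = 0b100001000010001 = 16913 (16-bit unsigned)

16913


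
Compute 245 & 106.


0b11110101 & 0b1101010 = 0b1100000 = 96

96


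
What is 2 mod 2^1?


2 & 1 = 0

0


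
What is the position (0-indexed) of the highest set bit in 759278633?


0b101101010000011010110000101001. Highest set bit at position 29

29


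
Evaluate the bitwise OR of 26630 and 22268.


0b110100000000110 | 0b101011011111100 = 0b111111011111110 = 32510

32510


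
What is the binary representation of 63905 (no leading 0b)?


63905 = 1111100110100001 in binary

1111100110100001


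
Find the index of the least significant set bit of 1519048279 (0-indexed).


0b1011010100010101101011001010111. Lowest set bit at position 0

0


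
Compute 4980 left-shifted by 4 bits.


0b1001101110100 << 4 = 0b10011011101000000 = 79680

79680


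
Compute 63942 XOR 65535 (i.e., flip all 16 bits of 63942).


63942 ^ 65535 = 1593

1593


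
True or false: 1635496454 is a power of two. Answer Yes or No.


0b1100001011110111011001000000110. Multiple bits set => No

No


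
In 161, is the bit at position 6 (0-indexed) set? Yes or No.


0b10100001, bit 6 = 0. No

No


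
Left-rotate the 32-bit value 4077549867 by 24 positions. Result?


Rotate 0b11110011000010100111100100101011 left by 24 (32-bit) = 0b101011111100110000101001111001 = 737348217

737348217


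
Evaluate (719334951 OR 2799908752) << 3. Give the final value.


Step 1: 719334951 | 2799908752 = 2934128567
Step 2: 2934128567 << 3 = 23473028536

23473028536


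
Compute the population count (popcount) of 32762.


0b111111111111010 has 13 set bits

13


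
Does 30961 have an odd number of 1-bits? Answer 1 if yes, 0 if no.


0b111100011110001 has 9 ones => parity 1

1


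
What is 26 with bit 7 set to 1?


26 | (1 << 7) = 26 | 128 = 154

154


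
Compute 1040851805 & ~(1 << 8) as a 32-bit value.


1040851805 & ~(1 << 8) = 1040851549

1040851549


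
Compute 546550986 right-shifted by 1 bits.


0b100000100100111011010011001010 >> 1 = 0b10000010010011101101001100101 = 273275493

273275493


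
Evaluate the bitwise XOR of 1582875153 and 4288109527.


0b1011110010110001100001000010001 ^ 0b11111111100101110101101111010111 = 0b10100001110011111001100111000110 = 2714737094

2714737094


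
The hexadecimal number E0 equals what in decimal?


E0 hex = 224 decimal

224


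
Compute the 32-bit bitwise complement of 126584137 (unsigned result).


~0b111100010111000010101001001 = 0b11111000011101000111101010110110 = 4168383158 (32-bit unsigned)

4168383158


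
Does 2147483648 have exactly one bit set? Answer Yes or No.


0b10000000000000000000000000000000. Only one bit set => Yes

Yes


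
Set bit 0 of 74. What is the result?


74 | (1 << 0) = 74 | 1 = 75

75


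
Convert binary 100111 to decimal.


100111 in decimal = 39

39


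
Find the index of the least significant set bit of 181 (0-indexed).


0b10110101. Lowest set bit at position 0

0


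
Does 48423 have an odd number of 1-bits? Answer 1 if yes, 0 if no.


0b1011110100100111 has 10 ones => parity 0

0


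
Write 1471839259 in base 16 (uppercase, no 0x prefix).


1471839259 = 57BA7C1B hex

57BA7C1B


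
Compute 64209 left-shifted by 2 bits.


0b1111101011010001 << 2 = 0b111110101101000100 = 256836

256836


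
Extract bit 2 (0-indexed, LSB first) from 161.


0b10100001, position 2 = 0

0


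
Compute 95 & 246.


0b1011111 & 0b11110110 = 0b1010110 = 86

86


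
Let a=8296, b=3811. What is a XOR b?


8296 ^ 3811 = 11915

11915


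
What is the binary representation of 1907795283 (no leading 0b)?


1907795283 = 1110001101101101010010101010011 in binary

1110001101101101010010101010011


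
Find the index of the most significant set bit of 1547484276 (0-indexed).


0b1011100001111001011110001110100. Highest set bit at position 30

30


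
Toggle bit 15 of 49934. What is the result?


49934 ^ (1 << 15) = 49934 ^ 32768 = 17166

17166


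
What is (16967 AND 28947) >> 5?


Step 1: 16967 & 28947 = 16387
Step 2: 16387 >> 5 = 512

512


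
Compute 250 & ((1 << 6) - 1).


250 & 63 = 58

58


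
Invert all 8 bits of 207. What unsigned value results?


207 ^ 255 = 48

48


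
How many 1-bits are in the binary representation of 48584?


0b1011110111001000 has 9 set bits

9


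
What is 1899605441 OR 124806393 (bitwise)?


0b1110001001110011010110111000001 | 0b111011100000110010011111001 = 0b1110111011110011110110111111001 = 2004479481

2004479481


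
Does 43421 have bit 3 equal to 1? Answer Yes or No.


0b1010100110011101, bit 3 = 1. Yes

Yes


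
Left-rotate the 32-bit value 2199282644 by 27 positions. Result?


Rotate 0b10000011000101100110001111010100 left by 27 (32-bit) = 0b10100100000110001011001100011110 = 2753082142

2753082142


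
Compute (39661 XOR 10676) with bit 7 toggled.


Step 1: 39661 ^ 10676 = 45913
Step 2: 45913 ^ (1 << 7) = 45913 ^ 128 = 46041

46041


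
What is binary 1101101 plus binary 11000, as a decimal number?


1101101 + 11000 = 10000101 = 133

133


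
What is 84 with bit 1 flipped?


84 ^ (1 << 1) = 84 ^ 2 = 86

86


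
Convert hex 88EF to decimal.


88EF hex = 35055 decimal

35055


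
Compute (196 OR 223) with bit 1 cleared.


Step 1: 196 | 223 = 223
Step 2: 223 & ~(1 << 1) = 221

221


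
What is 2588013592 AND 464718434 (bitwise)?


0b10011010010000011111010000011000 & 0b11011101100110000101001100010 = 0b11010000000010000000000000000 = 436273152

436273152


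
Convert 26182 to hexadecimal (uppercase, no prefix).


26182 = 6646 hex

6646


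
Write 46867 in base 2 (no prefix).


46867 = 1011011100010011 in binary

1011011100010011


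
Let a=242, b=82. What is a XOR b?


242 ^ 82 = 160

160


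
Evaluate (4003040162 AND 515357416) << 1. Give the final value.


Step 1: 4003040162 & 515357416 = 244419232
Step 2: 244419232 << 1 = 488838464

488838464


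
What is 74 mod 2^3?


74 & 7 = 2

2


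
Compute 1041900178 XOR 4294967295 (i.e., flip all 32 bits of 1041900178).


1041900178 ^ 4294967295 = 3253067117

3253067117


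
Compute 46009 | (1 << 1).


46009 | (1 << 1) = 46009 | 2 = 46011

46011


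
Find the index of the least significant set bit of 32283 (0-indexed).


0b111111000011011. Lowest set bit at position 0

0


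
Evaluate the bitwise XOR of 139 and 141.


0b10001011 ^ 0b10001101 = 0b110 = 6

6


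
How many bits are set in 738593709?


0b101100000001100000101110101101 has 13 set bits

13


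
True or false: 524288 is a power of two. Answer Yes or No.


0b10000000000000000000. Only one bit set => Yes

Yes


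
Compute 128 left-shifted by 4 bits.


0b10000000 << 4 = 0b100000000000 = 2048

2048


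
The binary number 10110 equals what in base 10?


10110 in decimal = 22

22


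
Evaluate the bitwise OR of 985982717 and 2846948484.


0b111010110001001110011011111101 | 0b10101001101100001111110010000100 = 0b10111011111101001111111011111101 = 3153395453

3153395453


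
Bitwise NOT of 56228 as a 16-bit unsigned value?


~0b1101101110100100 = 0b10010001011011 = 9307 (16-bit unsigned)

9307


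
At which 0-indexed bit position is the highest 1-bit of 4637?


0b1001000011101. Highest set bit at position 12

12


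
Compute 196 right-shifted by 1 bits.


0b11000100 >> 1 = 0b1100010 = 98

98


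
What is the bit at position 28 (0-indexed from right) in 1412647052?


0b1010100001100110100100010001100, position 28 = 1

1


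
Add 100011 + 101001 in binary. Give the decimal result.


100011 + 101001 = 1001100 = 76

76


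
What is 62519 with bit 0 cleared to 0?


62519 & ~(1 << 0) = 62518

62518


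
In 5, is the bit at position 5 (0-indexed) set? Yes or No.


0b101, bit 5 = 0. No

No


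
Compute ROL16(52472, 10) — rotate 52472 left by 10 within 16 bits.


Rotate 0b1100110011111000 left by 10 (16-bit) = 0b1110001100110011 = 58163

58163


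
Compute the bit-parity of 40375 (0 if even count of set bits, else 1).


0b1001110110110111 has 11 ones => parity 1

1


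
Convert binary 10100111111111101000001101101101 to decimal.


10100111111111101000001101101101 in decimal = 2818474861

2818474861


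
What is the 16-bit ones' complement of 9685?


9685 ^ 65535 = 55850

55850


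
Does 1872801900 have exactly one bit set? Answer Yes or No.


0b1101111101000001011000001101100. Multiple bits set => No

No


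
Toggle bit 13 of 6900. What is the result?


6900 ^ (1 << 13) = 6900 ^ 8192 = 15092

15092


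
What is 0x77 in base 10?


77 hex = 119 decimal

119


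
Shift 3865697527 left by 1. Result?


0b11100110011010011101110011110111 << 1 = 0b111001100110100111011100111101110 = 7731395054

7731395054


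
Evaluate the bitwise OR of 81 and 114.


0b1010001 | 0b1110010 = 0b1110011 = 115

115


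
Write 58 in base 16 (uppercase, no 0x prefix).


58 = 3A hex

3A


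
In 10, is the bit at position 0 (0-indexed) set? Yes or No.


0b1010, bit 0 = 0. No

No


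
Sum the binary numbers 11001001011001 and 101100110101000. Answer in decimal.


11001001011001 + 101100110101000 = 1000110000000001 = 35841

35841


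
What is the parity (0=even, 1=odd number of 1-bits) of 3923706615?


0b11101001110111110000001011110111 has 20 ones => parity 0

0


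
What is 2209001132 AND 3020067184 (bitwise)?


0b10000011101010101010111010101100 & 0b10110100000000101001000101110000 = 0b10000000000000101000000000100000 = 2147647520

2147647520


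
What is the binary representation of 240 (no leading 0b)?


240 = 11110000 in binary

11110000


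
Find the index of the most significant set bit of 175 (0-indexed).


0b10101111. Highest set bit at position 7

7


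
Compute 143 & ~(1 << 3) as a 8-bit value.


143 & ~(1 << 3) = 135

135


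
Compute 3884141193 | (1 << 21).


3884141193 | (1 << 21) = 3884141193 | 2097152 = 3886238345

3886238345


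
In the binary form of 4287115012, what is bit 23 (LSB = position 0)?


0b11111111100010000010111100000100, position 23 = 1

1


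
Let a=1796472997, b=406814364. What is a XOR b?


1796472997 ^ 406814364 = 1932230201

1932230201


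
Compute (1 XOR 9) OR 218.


Step 1: 1 ^ 9 = 8
Step 2: 8 | 218 = 218

218


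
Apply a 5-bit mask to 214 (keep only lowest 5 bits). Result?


214 & 31 = 22

22


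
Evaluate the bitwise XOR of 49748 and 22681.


0b1100001001010100 ^ 0b101100010011001 = 0b1001101011001101 = 39629

39629


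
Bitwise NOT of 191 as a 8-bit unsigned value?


~0b10111111 = 0b1000000 = 64 (8-bit unsigned)

64


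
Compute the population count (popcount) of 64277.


0b1111101100010101 has 10 set bits

10


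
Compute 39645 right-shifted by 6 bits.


0b1001101011011101 >> 6 = 0b1001101011 = 619

619


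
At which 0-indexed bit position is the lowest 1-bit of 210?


0b11010010. Lowest set bit at position 1

1


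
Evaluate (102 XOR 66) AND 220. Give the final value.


Step 1: 102 ^ 66 = 36
Step 2: 36 & 220 = 4

4


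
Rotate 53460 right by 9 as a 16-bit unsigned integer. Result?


Rotate 0b1101000011010100 right by 9 (16-bit) = 0b110101001101000 = 27240

27240


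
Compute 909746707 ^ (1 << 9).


909746707 ^ (1 << 9) = 909746707 ^ 512 = 909746195

909746195


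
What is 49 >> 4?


0b110001 >> 4 = 0b11 = 3

3


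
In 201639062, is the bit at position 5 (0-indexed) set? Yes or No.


0b1100000001001100010010010110, bit 5 = 0. No

No


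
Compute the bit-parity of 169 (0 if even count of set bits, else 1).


0b10101001 has 4 ones => parity 0

0


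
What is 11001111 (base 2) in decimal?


11001111 in decimal = 207

207


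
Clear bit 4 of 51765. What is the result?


51765 & ~(1 << 4) = 51749

51749


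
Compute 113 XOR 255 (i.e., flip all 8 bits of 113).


113 ^ 255 = 142

142


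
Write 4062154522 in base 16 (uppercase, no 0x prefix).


4062154522 = F21F8F1A hex

F21F8F1A


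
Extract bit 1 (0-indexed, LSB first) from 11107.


0b10101101100011, position 1 = 1

1


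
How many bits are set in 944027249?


0b111000010001001011011001110001 has 14 set bits

14


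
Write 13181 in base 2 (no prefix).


13181 = 11001101111101 in binary

11001101111101


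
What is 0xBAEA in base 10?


BAEA hex = 47850 decimal

47850


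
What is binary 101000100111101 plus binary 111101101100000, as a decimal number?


101000100111101 + 111101101100000 = 1100110010011101 = 52381

52381


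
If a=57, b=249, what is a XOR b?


57 ^ 249 = 192

192


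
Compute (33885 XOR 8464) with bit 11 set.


Step 1: 33885 ^ 8464 = 42317
Step 2: 42317 | (1 << 11) = 42317 | 2048 = 44365

44365


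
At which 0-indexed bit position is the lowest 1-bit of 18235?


0b100011100111011. Lowest set bit at position 0

0


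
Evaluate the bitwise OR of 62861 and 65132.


0b1111010110001101 | 0b1111111001101100 = 0b1111111111101101 = 65517

65517


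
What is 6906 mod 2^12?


6906 & 4095 = 2810

2810


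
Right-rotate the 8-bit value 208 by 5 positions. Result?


Rotate 0b11010000 right by 5 (8-bit) = 0b10000110 = 134

134


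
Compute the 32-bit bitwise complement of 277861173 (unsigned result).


~0b10000100011111101001100110101 = 0b11101111011100000010110011001010 = 4017106122 (32-bit unsigned)

4017106122


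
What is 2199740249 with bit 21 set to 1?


2199740249 | (1 << 21) = 2199740249 | 2097152 = 2201837401

2201837401


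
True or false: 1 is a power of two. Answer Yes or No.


0b1. Only one bit set => Yes

Yes


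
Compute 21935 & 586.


0b101010110101111 & 0b1001001010 = 0b1010 = 10

10


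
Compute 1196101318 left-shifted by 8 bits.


0b1000111010010110000111011000110 << 8 = 0b100011101001011000011101100011000000000 = 306201937408

306201937408


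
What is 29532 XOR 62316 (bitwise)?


0b111001101011100 ^ 0b1111001101101100 = 0b1000000000110000 = 32816

32816


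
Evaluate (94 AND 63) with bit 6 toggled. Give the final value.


Step 1: 94 & 63 = 30
Step 2: 30 ^ (1 << 6) = 30 ^ 64 = 94

94


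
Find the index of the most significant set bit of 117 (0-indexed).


0b1110101. Highest set bit at position 6

6


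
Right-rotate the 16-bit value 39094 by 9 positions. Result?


Rotate 0b1001100010110110 right by 9 (16-bit) = 0b101101101001100 = 23372

23372


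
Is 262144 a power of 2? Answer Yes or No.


0b1000000000000000000. Only one bit set => Yes

Yes


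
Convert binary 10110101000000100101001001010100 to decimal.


10110101000000100101001001010100 in decimal = 3036828244

3036828244


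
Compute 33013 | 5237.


0b1000000011110101 | 0b1010001110101 = 0b1001010011110101 = 38133

38133


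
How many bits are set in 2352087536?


0b10001100001100100000000111110000 has 11 set bits

11


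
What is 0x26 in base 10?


26 hex = 38 decimal

38


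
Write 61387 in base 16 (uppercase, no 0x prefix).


61387 = EFCB hex

EFCB


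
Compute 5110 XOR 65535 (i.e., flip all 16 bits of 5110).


5110 ^ 65535 = 60425

60425


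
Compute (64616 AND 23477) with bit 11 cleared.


Step 1: 64616 & 23477 = 22560
Step 2: 22560 & ~(1 << 11) = 20512

20512


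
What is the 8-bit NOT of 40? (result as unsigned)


~0b101000 = 0b11010111 = 215 (8-bit unsigned)

215


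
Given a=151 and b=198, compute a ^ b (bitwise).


151 ^ 198 = 81

81


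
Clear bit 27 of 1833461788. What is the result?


1833461788 & ~(1 << 27) = 1699244060

1699244060


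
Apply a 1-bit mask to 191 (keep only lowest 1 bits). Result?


191 & 1 = 1

1


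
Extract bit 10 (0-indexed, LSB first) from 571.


0b1000111011, position 10 = 0

0


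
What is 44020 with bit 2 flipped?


44020 ^ (1 << 2) = 44020 ^ 4 = 44016

44016


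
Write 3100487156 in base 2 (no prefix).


3100487156 = 10111000110011011010110111110100 in binary

10111000110011011010110111110100


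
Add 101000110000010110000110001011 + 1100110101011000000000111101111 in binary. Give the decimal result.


101000110000010110000110001011 + 1100110101011000000000111101111 = 10001111011011010110001101111010 = 2406310778

2406310778


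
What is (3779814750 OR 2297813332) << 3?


Step 1: 3779814750 | 2297813332 = 3925867870
Step 2: 3925867870 << 3 = 31406942960

31406942960


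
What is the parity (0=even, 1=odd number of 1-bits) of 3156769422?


0b10111100001010000111101010001110 has 16 ones => parity 0

0


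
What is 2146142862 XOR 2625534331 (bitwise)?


0b1111111111010111000101010001110 ^ 0b10011100011111100111100101111011 = 0b11100011100101011111001111110101 = 3818255349

3818255349


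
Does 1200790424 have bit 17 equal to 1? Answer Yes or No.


0b1000111100100101001101110011000, bit 17 = 1. Yes

Yes


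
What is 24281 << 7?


0b101111011011001 << 7 = 0b1011110110110010000000 = 3107968

3107968


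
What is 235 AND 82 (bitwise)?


0b11101011 & 0b1010010 = 0b1000010 = 66

66
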